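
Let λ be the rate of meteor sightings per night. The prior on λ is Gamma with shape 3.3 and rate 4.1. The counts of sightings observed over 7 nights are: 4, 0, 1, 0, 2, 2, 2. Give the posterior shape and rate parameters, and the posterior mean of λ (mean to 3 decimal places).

Total count ∑xᵢ = 11 over n = 7 nights.
Gamma is conjugate to the Poisson likelihood: posterior is Gamma(shape = 3.3+11 = 14.3, rate = 4.1+7 = 11.1).
Posterior mean = shape/rate = 14.3/11.1 = 1.288.

Posterior: Gamma(shape=14.3, rate=11.1); mean ≈ 1.288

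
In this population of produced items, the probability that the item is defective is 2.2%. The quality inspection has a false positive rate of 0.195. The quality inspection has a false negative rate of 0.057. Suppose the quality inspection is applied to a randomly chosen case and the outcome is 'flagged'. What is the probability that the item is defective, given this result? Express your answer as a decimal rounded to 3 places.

Let H be the event that the item is defective. P(H) = 0.022, so P(¬H) = 0.978. With E the 'flagged' result, P(E|H) = 0.943 and P(E|¬H) = 0.195.
P(E) = 0.943·0.022 + 0.195·0.978 = 0.020746 + 0.19071 = 0.21146.
By Bayes' theorem, P(H|E) = 0.020746 / 0.21146 = 0.098.

P(H | E) ≈ 0.098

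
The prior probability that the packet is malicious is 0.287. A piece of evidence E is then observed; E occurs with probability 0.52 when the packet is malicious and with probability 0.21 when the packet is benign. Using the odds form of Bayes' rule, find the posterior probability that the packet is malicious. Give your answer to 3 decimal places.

Posterior probability ≈ 0.499

Prior odds = 0.287/(1−0.287) = 0.40252.
Likelihood ratio for E = 0.52/0.21 = 2.4762.
Posterior odds = prior odds × LR = 0.99673.
Posterior probability = odds/(1+odds) = 0.99673/1.9967 = 0.499.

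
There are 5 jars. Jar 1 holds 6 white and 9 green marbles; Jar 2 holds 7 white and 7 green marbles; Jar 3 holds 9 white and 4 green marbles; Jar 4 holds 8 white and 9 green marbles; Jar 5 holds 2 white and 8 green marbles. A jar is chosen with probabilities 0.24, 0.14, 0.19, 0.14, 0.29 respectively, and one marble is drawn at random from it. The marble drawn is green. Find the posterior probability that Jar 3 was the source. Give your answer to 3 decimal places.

Posterior probability ≈ 0.101

Tabulate prior·likelihood by source: [1] prior 0.24, lik 0.6, product 0.1440; [2] prior 0.14, lik 0.5, product 0.07000; [3] prior 0.19, lik 0.3077, product 0.05846; [4] prior 0.14, lik 0.5294, product 0.07412; [5] prior 0.29, lik 0.8, product 0.2320.
Normalizing constant = 0.57858; the posterior for Jar 3 is its product over the sum, 0.05846/0.57858 = 0.101.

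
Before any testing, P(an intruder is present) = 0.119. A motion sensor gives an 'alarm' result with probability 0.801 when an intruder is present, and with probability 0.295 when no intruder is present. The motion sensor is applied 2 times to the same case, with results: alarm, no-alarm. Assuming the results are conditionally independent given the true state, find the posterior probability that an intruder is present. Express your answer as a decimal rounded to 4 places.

Posterior P(H) ≈ 0.0938

With H the event that an intruder is present, the joint likelihood of the observed sequence is P(data|H) = 0.801·0.199 = 0.15940 and P(data|¬H) = 0.295·0.705 = 0.20797.
Bayes: P(H|data) = 0.119·0.15940 / (0.119·0.15940 + 0.881·0.20797) = 0.018968/0.20219 = 0.0938.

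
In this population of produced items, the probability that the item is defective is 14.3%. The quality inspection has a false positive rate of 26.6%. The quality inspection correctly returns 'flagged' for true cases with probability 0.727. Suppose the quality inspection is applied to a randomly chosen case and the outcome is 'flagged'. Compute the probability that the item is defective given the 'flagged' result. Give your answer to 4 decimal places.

Let H be the event that the item is defective. P(H) = 0.143, so P(¬H) = 0.857. With E the 'flagged' result, P(E|H) = 0.727 and P(E|¬H) = 0.266.
P(E) = 0.727·0.143 + 0.266·0.857 = 0.10396 + 0.22796 = 0.33192.
By Bayes' theorem, P(H|E) = 0.10396 / 0.33192 = 0.3132.

P(H | E) ≈ 0.3132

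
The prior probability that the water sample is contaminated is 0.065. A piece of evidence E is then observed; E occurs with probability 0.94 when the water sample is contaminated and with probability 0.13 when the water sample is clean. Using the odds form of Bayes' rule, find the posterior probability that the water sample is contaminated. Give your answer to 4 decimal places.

Posterior probability ≈ 0.3345

Prior odds = 0.065/(1−0.065) = 0.069519.
Likelihood ratio for E = 0.94/0.13 = 7.2308.
Posterior odds = prior odds × LR = 0.50267.
Posterior probability = odds/(1+odds) = 0.50267/1.5027 = 0.3345.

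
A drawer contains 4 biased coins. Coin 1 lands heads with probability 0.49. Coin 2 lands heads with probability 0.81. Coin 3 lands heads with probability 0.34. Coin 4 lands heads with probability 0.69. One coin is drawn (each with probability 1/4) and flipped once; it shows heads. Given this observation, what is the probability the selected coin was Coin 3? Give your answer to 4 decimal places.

Tabulate prior·likelihood by source: [1] prior 0.25, lik 0.49, product 0.1225; [2] prior 0.25, lik 0.81, product 0.2025; [3] prior 0.25, lik 0.34, product 0.08500; [4] prior 0.25, lik 0.69, product 0.1725.
Normalizing constant = 0.58250; the posterior for Coin 3 is its product over the sum, 0.08500/0.58250 = 0.1459.

Posterior probability ≈ 0.1459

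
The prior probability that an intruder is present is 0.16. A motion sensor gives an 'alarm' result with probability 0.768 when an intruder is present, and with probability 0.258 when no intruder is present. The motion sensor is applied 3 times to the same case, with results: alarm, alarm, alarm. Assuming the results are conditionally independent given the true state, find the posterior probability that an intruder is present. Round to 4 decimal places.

Let H be the event that an intruder is present; start with P(H) = 0.16. P('alarm'|H) = 0.768, P('alarm'|¬H) = 0.258.
Update on result 1 ('alarm'): P(H) ← 0.768·0.1600 / (0.768·0.1600 + 0.258·0.8400) = 0.12288/0.33960 = 0.3618.
Update on result 2 ('alarm'): P(H) ← 0.768·0.3618 / (0.768·0.3618 + 0.258·0.6382) = 0.27789/0.44254 = 0.6279.
Update on result 3 ('alarm'): P(H) ← 0.768·0.6279 / (0.768·0.6279 + 0.258·0.3721) = 0.48227/0.57825 = 0.8340.

Posterior P(H) ≈ 0.8340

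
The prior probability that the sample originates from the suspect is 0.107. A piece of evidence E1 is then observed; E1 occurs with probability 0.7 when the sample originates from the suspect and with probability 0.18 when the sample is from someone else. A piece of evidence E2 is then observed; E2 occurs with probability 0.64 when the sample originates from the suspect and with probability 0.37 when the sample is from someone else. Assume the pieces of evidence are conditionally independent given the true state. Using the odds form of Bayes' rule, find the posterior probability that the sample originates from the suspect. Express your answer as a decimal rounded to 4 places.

Prior odds = 0.107/(1−0.107) = 0.11982.
Likelihood ratio for E1 = 0.7/0.18 = 3.8889.
Likelihood ratio for E2 = 0.64/0.37 = 1.7297.
Posterior odds = prior odds × LR₁ × LR₂ = 0.80600.
Posterior probability = odds/(1+odds) = 0.80600/1.8060 = 0.4463.

Posterior probability ≈ 0.4463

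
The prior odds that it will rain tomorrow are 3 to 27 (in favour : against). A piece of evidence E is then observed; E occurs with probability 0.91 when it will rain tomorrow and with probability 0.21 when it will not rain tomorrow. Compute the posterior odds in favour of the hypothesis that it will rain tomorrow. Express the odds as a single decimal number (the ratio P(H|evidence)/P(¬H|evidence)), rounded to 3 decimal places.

Posterior odds ≈ 0.481

Prior odds = 3/27 = 0.11111.
Likelihood ratio for E = 0.91/0.21 = 4.3333.
Posterior odds = prior odds × LR = 0.48148.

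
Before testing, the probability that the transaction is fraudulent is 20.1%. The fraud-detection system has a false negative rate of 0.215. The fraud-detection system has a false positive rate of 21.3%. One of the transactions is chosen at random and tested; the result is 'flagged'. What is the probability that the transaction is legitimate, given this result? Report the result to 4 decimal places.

Write H for 'the transaction is fraudulent'. Prior odds H:¬H = 0.201/0.799 = 0.25156. For the 'flagged' outcome, the likelihood ratio is 0.785/0.213 = 3.6854.
Posterior odds = 0.25156 × 3.6854 = 0.92713, so P(H|E) = 0.92713/(1+0.92713) = 0.4811. Then P(¬H|E) = 1 − 0.4811 = 0.5189.

P(¬H | E) ≈ 0.5189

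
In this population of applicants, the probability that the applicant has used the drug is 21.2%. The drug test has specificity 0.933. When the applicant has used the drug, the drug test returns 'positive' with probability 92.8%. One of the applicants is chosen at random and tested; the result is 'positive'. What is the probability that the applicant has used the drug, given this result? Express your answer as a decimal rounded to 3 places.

P(H | E) ≈ 0.788

Let H be the event that the applicant has used the drug. P(H) = 0.212, so P(¬H) = 0.788. With E the 'positive' result, P(E|H) = 0.928 and P(E|¬H) = 0.067.
P(E) = 0.928·0.212 + 0.067·0.788 = 0.19674 + 0.052796 = 0.24953.
By Bayes' theorem, P(H|E) = 0.19674 / 0.24953 = 0.788.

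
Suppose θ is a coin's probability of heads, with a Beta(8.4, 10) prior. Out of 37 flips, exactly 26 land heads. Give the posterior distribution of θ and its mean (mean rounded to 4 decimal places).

Observing 26 successes and 11 failures updates Beta(8.4, 10) by adding the success and failure counts to the two shape parameters: α = 8.4+26 = 34.4, β = 10+11 = 21.
Posterior mean = α/(α+β) = 34.4/55.4 = 0.6209.

Posterior: Beta(34.4, 21); mean ≈ 0.6209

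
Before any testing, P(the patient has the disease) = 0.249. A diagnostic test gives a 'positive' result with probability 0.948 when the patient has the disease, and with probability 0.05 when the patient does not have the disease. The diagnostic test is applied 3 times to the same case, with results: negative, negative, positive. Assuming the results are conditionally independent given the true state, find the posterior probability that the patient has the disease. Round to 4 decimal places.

Posterior P(H) ≈ 0.0185

Let H be the event that the patient has the disease; start with P(H) = 0.249. P('positive'|H) = 0.948, P('positive'|¬H) = 0.05.
Update on result 1 ('negative'): P(H) ← 0.052·0.2490 / (0.052·0.2490 + 0.95·0.7510) = 0.012948/0.72640 = 0.0178.
Update on result 2 ('negative'): P(H) ← 0.052·0.0178 / (0.052·0.0178 + 0.95·0.9822) = 0.00092690/0.93399 = 0.0010.
Update on result 3 ('positive'): P(H) ← 0.948·0.0010 / (0.948·0.0010 + 0.05·0.9990) = 0.00094080/0.050891 = 0.0185.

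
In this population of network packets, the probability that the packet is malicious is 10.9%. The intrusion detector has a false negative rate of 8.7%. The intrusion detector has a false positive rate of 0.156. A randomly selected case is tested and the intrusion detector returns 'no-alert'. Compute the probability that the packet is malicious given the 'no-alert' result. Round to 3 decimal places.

P(H | E) ≈ 0.012

Let H be the event that the packet is malicious. P(H) = 0.109, so P(¬H) = 0.891. With E the 'no-alert' result, P(E|H) = 0.087 and P(E|¬H) = 0.844.
P(E) = 0.087·0.109 + 0.844·0.891 = 0.0094830 + 0.75200 = 0.76149.
By Bayes' theorem, P(H|E) = 0.0094830 / 0.76149 = 0.012.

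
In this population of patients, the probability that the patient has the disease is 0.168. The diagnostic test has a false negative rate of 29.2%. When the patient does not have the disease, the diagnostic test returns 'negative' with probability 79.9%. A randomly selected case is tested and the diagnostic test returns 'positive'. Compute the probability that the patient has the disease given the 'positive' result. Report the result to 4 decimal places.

Write H for 'the patient has the disease'. Prior odds H:¬H = 0.168/0.832 = 0.20192. For the 'positive' outcome, the likelihood ratio is 0.708/0.201 = 3.5224.
Posterior odds = 0.20192 × 3.5224 = 0.71125, so P(H|E) = 0.71125/(1+0.71125) = 0.4156.

P(H | E) ≈ 0.4156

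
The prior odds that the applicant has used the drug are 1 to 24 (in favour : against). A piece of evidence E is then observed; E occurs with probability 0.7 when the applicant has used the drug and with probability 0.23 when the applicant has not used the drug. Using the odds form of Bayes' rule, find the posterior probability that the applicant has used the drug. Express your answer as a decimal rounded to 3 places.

Posterior probability ≈ 0.113

Prior odds = 1/24 = 0.041667.
Likelihood ratio for E = 0.7/0.23 = 3.0435.
Posterior odds = prior odds × LR = 0.12681.
Posterior probability = odds/(1+odds) = 0.12681/1.1268 = 0.113.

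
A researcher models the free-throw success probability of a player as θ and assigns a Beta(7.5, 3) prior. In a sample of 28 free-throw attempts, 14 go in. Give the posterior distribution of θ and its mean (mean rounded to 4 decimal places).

Observing 14 successes and 14 failures updates Beta(7.5, 3) by adding the success and failure counts to the two shape parameters: α = 7.5+14 = 21.5, β = 3+14 = 17.
Posterior mean = α/(α+β) = 21.5/38.5 = 0.5584.

Posterior: Beta(21.5, 17); mean ≈ 0.5584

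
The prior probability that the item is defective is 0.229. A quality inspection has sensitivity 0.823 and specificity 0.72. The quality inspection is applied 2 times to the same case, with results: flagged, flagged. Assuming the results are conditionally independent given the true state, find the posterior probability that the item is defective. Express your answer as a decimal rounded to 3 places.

With H the event that the item is defective, the joint likelihood of the observed sequence is P(data|H) = 0.823·0.823 = 0.67733 and P(data|¬H) = 0.28·0.28 = 0.078400.
Bayes: P(H|data) = 0.229·0.67733 / (0.229·0.67733 + 0.771·0.078400) = 0.15511/0.21555 = 0.7196.

Posterior P(H) ≈ 0.720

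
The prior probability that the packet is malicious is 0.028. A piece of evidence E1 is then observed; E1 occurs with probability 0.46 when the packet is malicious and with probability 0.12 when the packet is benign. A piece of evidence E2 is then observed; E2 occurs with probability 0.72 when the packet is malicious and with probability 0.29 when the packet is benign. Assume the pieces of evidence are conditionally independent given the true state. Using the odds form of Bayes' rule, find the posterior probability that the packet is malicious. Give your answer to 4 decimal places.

Prior odds = 0.028/(1−0.028) = 0.028807. In log-odds, ln(0.028807) = -3.5472.
Add log likelihood ratios: ln(3.8333) + ln(2.4828) = 2.2531.
Posterior log-odds = -1.2940, so posterior odds = exp(-1.2940) = 0.27416. Converting, P(H|E) = 0.27416/1.2742 = 0.2152.

Posterior probability ≈ 0.2152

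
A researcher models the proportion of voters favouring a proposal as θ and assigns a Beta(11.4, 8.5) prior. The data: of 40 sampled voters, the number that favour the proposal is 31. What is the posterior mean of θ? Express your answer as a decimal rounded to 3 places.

The binomial likelihood is conjugate to the Beta prior: with 31 successes and 9 failures, the posterior is Beta(11.4+31, 8.5+9) = Beta(42.4, 17.5).
Posterior mean = α/(α+β) = 42.4/59.9 = 0.708.

Posterior mean ≈ 0.708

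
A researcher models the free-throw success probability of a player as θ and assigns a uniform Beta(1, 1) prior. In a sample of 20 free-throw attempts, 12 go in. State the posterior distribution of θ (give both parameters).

The binomial likelihood is conjugate to the Beta prior: with 12 successes and 8 failures, the posterior is Beta(1+12, 1+8) = Beta(13, 9).

Posterior: Beta(13, 9)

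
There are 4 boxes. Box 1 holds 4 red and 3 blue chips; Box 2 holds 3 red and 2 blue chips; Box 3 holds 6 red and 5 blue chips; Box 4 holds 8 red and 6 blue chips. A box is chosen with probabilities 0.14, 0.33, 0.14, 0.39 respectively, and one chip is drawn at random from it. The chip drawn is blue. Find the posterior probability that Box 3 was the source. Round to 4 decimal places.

P(blue|Box 1) = 0.4286; P(blue|Box 2) = 0.4; P(blue|Box 3) = 0.4545; P(blue|Box 4) = 0.4286.
Prior × likelihood for each source: 0.14·0.4286=0.06000, 0.33·0.4=0.1320, 0.14·0.4545=0.06364, 0.39·0.4286=0.1671. Summing gives P(blue) = 0.42278.
P(Box 3 | blue) = 0.06364 / 0.42278 = 0.1505.

Posterior probability ≈ 0.1505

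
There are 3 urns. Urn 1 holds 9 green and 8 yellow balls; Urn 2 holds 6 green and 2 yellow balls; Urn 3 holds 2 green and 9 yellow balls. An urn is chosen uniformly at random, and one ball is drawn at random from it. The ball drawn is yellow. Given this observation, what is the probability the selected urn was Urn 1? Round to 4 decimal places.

Tabulate prior·likelihood by source: [1] prior 0.333333, lik 0.4706, product 0.1569; [2] prior 0.333333, lik 0.25, product 0.08333; [3] prior 0.333333, lik 0.8182, product 0.2727.
Normalizing constant = 0.51292; the posterior for Urn 1 is its product over the sum, 0.1569/0.51292 = 0.3058.

Posterior probability ≈ 0.3058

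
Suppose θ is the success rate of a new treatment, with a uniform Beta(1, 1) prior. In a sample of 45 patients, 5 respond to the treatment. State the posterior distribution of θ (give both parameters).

Posterior: Beta(6, 41)

Observing 5 successes and 40 failures updates Beta(1, 1) by adding the success and failure counts to the two shape parameters: α = 1+5 = 6, β = 1+40 = 41.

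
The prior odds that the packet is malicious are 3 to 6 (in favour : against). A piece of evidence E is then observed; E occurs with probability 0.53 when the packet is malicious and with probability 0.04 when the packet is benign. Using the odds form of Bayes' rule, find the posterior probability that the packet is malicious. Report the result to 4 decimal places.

Posterior probability ≈ 0.8689

Prior odds = 3/6 = 0.50000.
Likelihood ratio for E = 0.53/0.04 = 13.250.
Posterior odds = prior odds × LR = 6.6250.
Posterior probability = odds/(1+odds) = 6.6250/7.6250 = 0.8689.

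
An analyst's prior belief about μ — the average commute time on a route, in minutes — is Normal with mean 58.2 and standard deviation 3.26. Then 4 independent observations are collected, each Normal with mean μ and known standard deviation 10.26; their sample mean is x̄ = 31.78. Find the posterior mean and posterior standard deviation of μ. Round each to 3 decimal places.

Prior precision 1/τ₀² = 1/3.26² = 0.0940946; data precision n/σ² = 4/10.26² = 0.0379984.
Posterior precision = 0.0940946 + 0.0379984 = 0.132093, giving posterior SD = 1/√0.132093 = 2.751.
Posterior mean = (0.0940946·58.2 + 0.0379984·31.78) / 0.132093 = 50.600.

Posterior mean ≈ 50.600; posterior SD ≈ 2.751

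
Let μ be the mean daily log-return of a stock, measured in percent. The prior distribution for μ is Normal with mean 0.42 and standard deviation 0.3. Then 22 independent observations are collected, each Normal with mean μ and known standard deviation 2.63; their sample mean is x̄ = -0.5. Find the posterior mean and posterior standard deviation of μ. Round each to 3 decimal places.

Posterior mean ≈ 0.215; posterior SD ≈ 0.265

Prior precision 1/τ₀² = 1/0.3² = 11.1111; data precision n/σ² = 22/2.63² = 3.18062.
Posterior precision = 11.1111 + 3.18062 = 14.2917, giving posterior SD = 1/√14.2917 = 0.265.
Posterior mean = (11.1111·0.42 + 3.18062·-0.5) / 14.2917 = 0.215.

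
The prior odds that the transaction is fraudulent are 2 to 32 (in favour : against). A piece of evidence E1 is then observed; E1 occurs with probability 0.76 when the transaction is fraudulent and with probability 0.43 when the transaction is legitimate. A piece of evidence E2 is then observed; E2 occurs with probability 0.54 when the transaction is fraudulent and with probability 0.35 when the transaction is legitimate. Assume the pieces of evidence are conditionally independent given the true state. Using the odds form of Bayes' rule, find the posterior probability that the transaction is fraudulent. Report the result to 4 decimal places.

Posterior probability ≈ 0.1456

Prior odds = 2/32 = 0.062500. In log-odds, ln(0.062500) = -2.7726.
Add log likelihood ratios: ln(1.7674) + ln(1.5429) = 1.0032.
Posterior log-odds = -1.7694, so posterior odds = exp(-1.7694) = 0.17043. Converting, P(H|E) = 0.17043/1.1704 = 0.1456.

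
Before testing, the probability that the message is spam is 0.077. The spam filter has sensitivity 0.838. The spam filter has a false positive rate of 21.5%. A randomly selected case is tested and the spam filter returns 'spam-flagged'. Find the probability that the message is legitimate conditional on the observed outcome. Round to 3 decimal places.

P(¬H | E) ≈ 0.755

Write H for 'the message is spam'. Prior odds H:¬H = 0.077/0.923 = 0.083424. For the 'spam-flagged' outcome, the likelihood ratio is 0.838/0.215 = 3.8977.
Posterior odds = 0.083424 × 3.8977 = 0.32516, so P(H|E) = 0.32516/(1+0.32516) = 0.245. Then P(¬H|E) = 1 − 0.245 = 0.755.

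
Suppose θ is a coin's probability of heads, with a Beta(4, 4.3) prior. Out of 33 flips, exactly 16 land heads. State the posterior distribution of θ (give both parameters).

The binomial likelihood is conjugate to the Beta prior: with 16 successes and 17 failures, the posterior is Beta(4+16, 4.3+17) = Beta(20, 21.3).

Posterior: Beta(20, 21.3)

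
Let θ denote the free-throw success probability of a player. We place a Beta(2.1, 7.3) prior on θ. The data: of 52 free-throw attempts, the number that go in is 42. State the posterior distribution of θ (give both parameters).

Observing 42 successes and 10 failures updates Beta(2.1, 7.3) by adding the success and failure counts to the two shape parameters: α = 2.1+42 = 44.1, β = 7.3+10 = 17.3.

Posterior: Beta(44.1, 17.3)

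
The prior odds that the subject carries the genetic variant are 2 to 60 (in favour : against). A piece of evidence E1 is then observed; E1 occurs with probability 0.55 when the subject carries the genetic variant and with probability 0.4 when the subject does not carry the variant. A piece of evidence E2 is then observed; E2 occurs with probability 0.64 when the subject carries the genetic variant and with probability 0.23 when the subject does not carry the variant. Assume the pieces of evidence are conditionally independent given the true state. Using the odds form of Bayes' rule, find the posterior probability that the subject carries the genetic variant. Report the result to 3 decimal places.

Posterior probability ≈ 0.113

Prior odds = 2/60 = 0.033333.
Likelihood ratio for E1 = 0.55/0.4 = 1.3750.
Likelihood ratio for E2 = 0.64/0.23 = 2.7826.
Posterior odds = prior odds × LR₁ × LR₂ = 0.12754.
Posterior probability = odds/(1+odds) = 0.12754/1.1275 = 0.113.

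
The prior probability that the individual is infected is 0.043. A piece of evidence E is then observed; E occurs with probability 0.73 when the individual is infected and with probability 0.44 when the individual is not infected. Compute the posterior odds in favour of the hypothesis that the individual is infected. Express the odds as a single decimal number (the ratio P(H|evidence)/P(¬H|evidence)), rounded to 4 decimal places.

Posterior odds ≈ 0.0745

Prior odds = 0.043/(1−0.043) = 0.044932. In log-odds, ln(0.044932) = -3.1026.
Add log likelihood ratio: ln(1.6591) = 0.50627.
Posterior log-odds = -2.5963, so posterior odds = exp(-2.5963) = 0.074546.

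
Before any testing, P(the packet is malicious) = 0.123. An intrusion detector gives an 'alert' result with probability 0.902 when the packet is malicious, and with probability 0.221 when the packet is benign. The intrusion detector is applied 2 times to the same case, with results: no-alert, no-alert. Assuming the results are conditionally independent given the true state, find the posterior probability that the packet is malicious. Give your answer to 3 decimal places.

With H the event that the packet is malicious, the joint likelihood of the observed sequence is P(data|H) = 0.098·0.098 = 0.0096040 and P(data|¬H) = 0.779·0.779 = 0.60684.
Bayes: P(H|data) = 0.123·0.0096040 / (0.123·0.0096040 + 0.877·0.60684) = 0.0011813/0.53338 = 0.0022.

Posterior P(H) ≈ 0.002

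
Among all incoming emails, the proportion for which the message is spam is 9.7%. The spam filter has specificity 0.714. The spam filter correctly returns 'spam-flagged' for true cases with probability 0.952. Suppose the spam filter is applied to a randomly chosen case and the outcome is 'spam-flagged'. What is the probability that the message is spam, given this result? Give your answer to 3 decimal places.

P(H | E) ≈ 0.263

Write H for 'the message is spam'. Prior odds H:¬H = 0.097/0.903 = 0.10742. For the 'spam-flagged' outcome, the likelihood ratio is 0.952/0.286 = 3.3287.
Posterior odds = 0.10742 × 3.3287 = 0.35756, so P(H|E) = 0.35756/(1+0.35756) = 0.263.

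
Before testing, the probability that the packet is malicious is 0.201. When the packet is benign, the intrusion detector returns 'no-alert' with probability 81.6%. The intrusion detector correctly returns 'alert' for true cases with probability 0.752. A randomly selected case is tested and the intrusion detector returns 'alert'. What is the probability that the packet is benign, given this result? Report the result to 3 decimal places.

P(¬H | E) ≈ 0.493

Let H be the event that the packet is malicious. P(H) = 0.201, so P(¬H) = 0.799. With E the 'alert' result, P(E|H) = 0.752 and P(E|¬H) = 0.184.
P(E) = 0.752·0.201 + 0.184·0.799 = 0.15115 + 0.14702 = 0.29817.
By Bayes' theorem, P(H|E) = 0.15115 / 0.29817 = 0.507. Hence P(¬H|E) = 1 − 0.507 = 0.493.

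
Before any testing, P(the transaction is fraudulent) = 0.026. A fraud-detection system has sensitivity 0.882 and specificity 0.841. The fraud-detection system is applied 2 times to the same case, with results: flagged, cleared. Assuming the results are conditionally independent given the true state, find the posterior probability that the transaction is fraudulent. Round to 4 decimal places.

With H the event that the transaction is fraudulent, the joint likelihood of the observed sequence is P(data|H) = 0.882·0.118 = 0.10408 and P(data|¬H) = 0.159·0.841 = 0.13372.
Bayes: P(H|data) = 0.026·0.10408 / (0.026·0.10408 + 0.974·0.13372) = 0.0027060/0.13295 = 0.0204.

Posterior P(H) ≈ 0.0204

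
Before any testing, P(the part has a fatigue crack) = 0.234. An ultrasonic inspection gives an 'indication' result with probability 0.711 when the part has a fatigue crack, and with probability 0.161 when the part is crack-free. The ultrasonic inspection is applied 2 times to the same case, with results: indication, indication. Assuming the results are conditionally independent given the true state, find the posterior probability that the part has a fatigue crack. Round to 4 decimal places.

Posterior P(H) ≈ 0.8563

With H the event that the part has a fatigue crack, the joint likelihood of the observed sequence is P(data|H) = 0.711·0.711 = 0.50552 and P(data|¬H) = 0.161·0.161 = 0.025921.
Bayes: P(H|data) = 0.234·0.50552 / (0.234·0.50552 + 0.766·0.025921) = 0.11829/0.13815 = 0.8563.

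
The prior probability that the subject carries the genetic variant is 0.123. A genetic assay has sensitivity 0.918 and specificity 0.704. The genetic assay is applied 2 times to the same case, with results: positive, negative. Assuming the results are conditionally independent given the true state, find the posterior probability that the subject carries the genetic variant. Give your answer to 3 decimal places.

Posterior P(H) ≈ 0.048

Let H be the event that the subject carries the genetic variant; start with P(H) = 0.123. P('positive'|H) = 0.918, P('positive'|¬H) = 0.296.
Update on result 1 ('positive'): P(H) ← 0.918·0.1230 / (0.918·0.1230 + 0.296·0.8770) = 0.11291/0.37251 = 0.3031.
Update on result 2 ('negative'): P(H) ← 0.082·0.3031 / (0.082·0.3031 + 0.704·0.6969) = 0.024856/0.51546 = 0.0482.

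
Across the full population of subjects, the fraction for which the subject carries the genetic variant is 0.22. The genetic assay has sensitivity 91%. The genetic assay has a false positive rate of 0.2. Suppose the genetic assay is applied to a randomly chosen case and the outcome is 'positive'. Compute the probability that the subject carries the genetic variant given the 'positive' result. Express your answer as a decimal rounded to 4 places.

Write H for 'the subject carries the genetic variant'. Prior odds H:¬H = 0.22/0.78 = 0.28205. For the 'positive' outcome, the likelihood ratio is 0.91/0.2 = 4.5500.
Posterior odds = 0.28205 × 4.5500 = 1.2833, so P(H|E) = 1.2833/(1+1.2833) = 0.5620.

P(H | E) ≈ 0.5620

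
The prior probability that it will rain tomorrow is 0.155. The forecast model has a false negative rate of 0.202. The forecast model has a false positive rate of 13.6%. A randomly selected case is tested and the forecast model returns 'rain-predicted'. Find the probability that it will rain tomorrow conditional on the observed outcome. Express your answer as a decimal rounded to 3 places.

P(H | E) ≈ 0.518

Write H for 'it will rain tomorrow'. Prior odds H:¬H = 0.155/0.845 = 0.18343. For the 'rain-predicted' outcome, the likelihood ratio is 0.798/0.136 = 5.8676.
Posterior odds = 0.18343 × 5.8676 = 1.0763, so P(H|E) = 1.0763/(1+1.0763) = 0.518.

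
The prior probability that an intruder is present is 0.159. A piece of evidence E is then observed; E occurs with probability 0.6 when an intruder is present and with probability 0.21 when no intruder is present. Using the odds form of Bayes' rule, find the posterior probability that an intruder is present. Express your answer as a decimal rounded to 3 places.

Posterior probability ≈ 0.351

Prior odds = 0.159/(1−0.159) = 0.18906. In log-odds, ln(0.18906) = -1.6657.
Add log likelihood ratio: ln(2.8571) = 1.0498.
Posterior log-odds = -0.61587, so posterior odds = exp(-0.61587) = 0.54017. Converting, P(H|E) = 0.54017/1.5402 = 0.351.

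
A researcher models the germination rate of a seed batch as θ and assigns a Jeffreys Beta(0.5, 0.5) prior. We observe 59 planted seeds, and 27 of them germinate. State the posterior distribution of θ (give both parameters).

Posterior: Beta(27.5, 32.5)

The binomial likelihood is conjugate to the Beta prior: with 27 successes and 32 failures, the posterior is Beta(0.5+27, 0.5+32) = Beta(27.5, 32.5).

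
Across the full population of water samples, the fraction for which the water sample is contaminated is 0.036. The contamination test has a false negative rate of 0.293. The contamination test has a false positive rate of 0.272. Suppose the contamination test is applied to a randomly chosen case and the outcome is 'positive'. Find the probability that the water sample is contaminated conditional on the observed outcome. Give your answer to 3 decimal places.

Let H be the event that the water sample is contaminated. P(H) = 0.036, so P(¬H) = 0.964. With E the 'positive' result, P(E|H) = 0.707 and P(E|¬H) = 0.272.
P(E) = 0.707·0.036 + 0.272·0.964 = 0.025452 + 0.26221 = 0.28766.
By Bayes' theorem, P(H|E) = 0.025452 / 0.28766 = 0.088.

P(H | E) ≈ 0.088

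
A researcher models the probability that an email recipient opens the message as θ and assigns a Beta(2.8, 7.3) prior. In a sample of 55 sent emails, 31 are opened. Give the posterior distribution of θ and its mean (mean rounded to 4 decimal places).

Posterior: Beta(33.8, 31.3); mean ≈ 0.5192

The binomial likelihood is conjugate to the Beta prior: with 31 successes and 24 failures, the posterior is Beta(2.8+31, 7.3+24) = Beta(33.8, 31.3).
Posterior mean = α/(α+β) = 33.8/65.1 = 0.5192.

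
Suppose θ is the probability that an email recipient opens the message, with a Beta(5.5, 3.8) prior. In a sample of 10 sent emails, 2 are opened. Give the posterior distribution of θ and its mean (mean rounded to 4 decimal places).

Posterior: Beta(7.5, 11.8); mean ≈ 0.3886

The binomial likelihood is conjugate to the Beta prior: with 2 successes and 8 failures, the posterior is Beta(5.5+2, 3.8+8) = Beta(7.5, 11.8).
E[θ | data] = 7.5/(7.5+11.8) = 0.3886.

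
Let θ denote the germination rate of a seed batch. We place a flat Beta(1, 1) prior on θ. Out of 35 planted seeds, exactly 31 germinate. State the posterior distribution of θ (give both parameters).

Posterior: Beta(32, 5)

The binomial likelihood is conjugate to the Beta prior: with 31 successes and 4 failures, the posterior is Beta(1+31, 1+4) = Beta(32, 5).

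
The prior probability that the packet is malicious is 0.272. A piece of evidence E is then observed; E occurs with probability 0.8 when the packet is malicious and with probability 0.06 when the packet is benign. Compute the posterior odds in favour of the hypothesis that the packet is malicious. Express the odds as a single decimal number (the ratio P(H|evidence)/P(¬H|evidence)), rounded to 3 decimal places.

Prior odds = 0.272/(1−0.272) = 0.37363.
Likelihood ratio for E = 0.8/0.06 = 13.333.
Posterior odds = prior odds × LR = 4.9817.

Posterior odds ≈ 4.982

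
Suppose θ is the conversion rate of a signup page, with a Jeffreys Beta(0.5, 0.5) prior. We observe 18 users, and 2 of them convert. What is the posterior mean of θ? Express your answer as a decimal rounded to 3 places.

The binomial likelihood is conjugate to the Beta prior: with 2 successes and 16 failures, the posterior is Beta(0.5+2, 0.5+16) = Beta(2.5, 16.5).
E[θ | data] = 2.5/(2.5+16.5) = 0.132.

Posterior mean ≈ 0.132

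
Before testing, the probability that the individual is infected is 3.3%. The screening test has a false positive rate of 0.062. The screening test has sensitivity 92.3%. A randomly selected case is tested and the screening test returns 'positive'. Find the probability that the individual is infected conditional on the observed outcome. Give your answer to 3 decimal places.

P(H | E) ≈ 0.337

Write H for 'the individual is infected'. Prior odds H:¬H = 0.033/0.967 = 0.034126. For the 'positive' outcome, the likelihood ratio is 0.923/0.062 = 14.887.
Posterior odds = 0.034126 × 14.887 = 0.50804, so P(H|E) = 0.50804/(1+0.50804) = 0.337.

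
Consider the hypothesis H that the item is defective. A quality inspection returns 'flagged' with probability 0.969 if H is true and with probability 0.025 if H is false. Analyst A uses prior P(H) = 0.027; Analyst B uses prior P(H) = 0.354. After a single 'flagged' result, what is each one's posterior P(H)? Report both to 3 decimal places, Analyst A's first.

Analyst A: 0.518; Analyst B: 0.955

The likelihood ratio for a 'flagged' result is 0.969/0.025 = 38.760.
Analyst A: prior odds 0.027/0.973 = 0.027749; posterior odds 1.0756; posterior probability 0.518.
Analyst B: prior odds 0.354/0.646 = 0.54799; posterior odds 21.240; posterior probability 0.955.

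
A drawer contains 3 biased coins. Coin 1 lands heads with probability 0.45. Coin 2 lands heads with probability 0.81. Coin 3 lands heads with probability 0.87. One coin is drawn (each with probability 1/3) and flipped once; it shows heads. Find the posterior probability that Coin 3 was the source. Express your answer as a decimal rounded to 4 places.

Posterior probability ≈ 0.4085

Tabulate prior·likelihood by source: [1] prior 0.333333, lik 0.45, product 0.1500; [2] prior 0.333333, lik 0.81, product 0.2700; [3] prior 0.333333, lik 0.87, product 0.2900.
Normalizing constant = 0.71000; the posterior for Coin 3 is its product over the sum, 0.2900/0.71000 = 0.4085.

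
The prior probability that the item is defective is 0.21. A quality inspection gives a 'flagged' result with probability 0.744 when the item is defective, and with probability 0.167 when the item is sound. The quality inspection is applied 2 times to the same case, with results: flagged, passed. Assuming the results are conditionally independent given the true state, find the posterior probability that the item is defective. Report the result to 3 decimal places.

With H the event that the item is defective, the joint likelihood of the observed sequence is P(data|H) = 0.744·0.256 = 0.19046 and P(data|¬H) = 0.167·0.833 = 0.13911.
Bayes: P(H|data) = 0.21·0.19046 / (0.21·0.19046 + 0.79·0.13911) = 0.039997/0.14990 = 0.2668.

Posterior P(H) ≈ 0.267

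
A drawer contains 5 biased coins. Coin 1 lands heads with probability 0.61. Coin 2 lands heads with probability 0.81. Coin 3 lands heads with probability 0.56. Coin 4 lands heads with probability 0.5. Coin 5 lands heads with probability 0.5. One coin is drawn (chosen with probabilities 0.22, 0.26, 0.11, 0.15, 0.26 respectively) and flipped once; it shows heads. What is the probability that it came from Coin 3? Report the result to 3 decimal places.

P(heads|C1) = 0.61; P(heads|C2) = 0.81; P(heads|C3) = 0.56; P(heads|C4) = 0.5; P(heads|C5) = 0.5.
Prior × likelihood for each source: 0.22·0.61=0.1342, 0.26·0.81=0.2106, 0.11·0.56=0.06160, 0.15·0.5=0.07500, 0.26·0.5=0.1300. Summing gives P(heads) = 0.61140.
P(Coin 3 | heads) = 0.06160 / 0.61140 = 0.101.

Posterior probability ≈ 0.101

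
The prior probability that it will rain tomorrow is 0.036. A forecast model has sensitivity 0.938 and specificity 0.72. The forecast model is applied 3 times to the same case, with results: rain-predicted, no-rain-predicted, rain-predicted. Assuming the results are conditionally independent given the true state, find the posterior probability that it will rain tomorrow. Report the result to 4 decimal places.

With H the event that it will rain tomorrow, the joint likelihood of the observed sequence is P(data|H) = 0.938·0.062·0.938 = 0.054550 and P(data|¬H) = 0.28·0.72·0.28 = 0.056448.
Bayes: P(H|data) = 0.036·0.054550 / (0.036·0.054550 + 0.964·0.056448) = 0.0019638/0.056380 = 0.0348.

Posterior P(H) ≈ 0.0348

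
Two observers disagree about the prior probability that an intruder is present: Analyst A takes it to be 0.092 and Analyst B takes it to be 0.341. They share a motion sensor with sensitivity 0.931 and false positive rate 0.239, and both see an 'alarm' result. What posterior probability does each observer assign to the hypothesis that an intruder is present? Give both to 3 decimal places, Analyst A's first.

Analyst A: 0.283; Analyst B: 0.668

P('+'|H) = 0.931, P('+'|¬H) = 0.239.
Analyst A: numerator 0.931·0.092 = 0.085652; evidence = 0.085652+0.239·0.908 = 0.30266; posterior = 0.283.
Analyst B: numerator 0.931·0.341 = 0.31747; evidence = 0.31747+0.239·0.659 = 0.47497; posterior = 0.668.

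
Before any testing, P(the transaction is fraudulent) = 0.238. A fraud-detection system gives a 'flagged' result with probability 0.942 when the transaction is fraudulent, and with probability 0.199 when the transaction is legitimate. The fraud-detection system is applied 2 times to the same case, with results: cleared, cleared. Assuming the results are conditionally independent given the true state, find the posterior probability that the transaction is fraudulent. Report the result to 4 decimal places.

Let H be the event that the transaction is fraudulent; start with P(H) = 0.238. P('flagged'|H) = 0.942, P('flagged'|¬H) = 0.199.
Update on result 1 ('cleared'): P(H) ← 0.058·0.2380 / (0.058·0.2380 + 0.801·0.7620) = 0.013804/0.62417 = 0.0221.
Update on result 2 ('cleared'): P(H) ← 0.058·0.0221 / (0.058·0.0221 + 0.801·0.9779) = 0.0012827/0.78457 = 0.0016.

Posterior P(H) ≈ 0.0016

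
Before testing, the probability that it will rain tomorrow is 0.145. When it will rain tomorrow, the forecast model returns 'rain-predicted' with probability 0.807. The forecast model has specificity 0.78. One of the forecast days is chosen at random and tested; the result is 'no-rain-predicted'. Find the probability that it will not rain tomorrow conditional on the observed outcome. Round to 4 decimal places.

Let H be the event that it will rain tomorrow. P(H) = 0.145, so P(¬H) = 0.855. With E the 'no-rain-predicted' result, P(E|H) = 0.193 and P(E|¬H) = 0.78.
P(E) = 0.193·0.145 + 0.78·0.855 = 0.027985 + 0.66690 = 0.69489.
By Bayes' theorem, P(H|E) = 0.027985 / 0.69489 = 0.0403. Hence P(¬H|E) = 1 − 0.0403 = 0.9597.

P(¬H | E) ≈ 0.9597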